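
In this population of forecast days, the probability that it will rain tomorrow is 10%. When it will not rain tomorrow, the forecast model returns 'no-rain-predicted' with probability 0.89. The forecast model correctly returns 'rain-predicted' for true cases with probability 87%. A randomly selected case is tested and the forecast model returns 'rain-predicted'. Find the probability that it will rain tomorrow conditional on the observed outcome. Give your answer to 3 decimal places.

Let H be the event that it will rain tomorrow. P(H) = 0.1, so P(¬H) = 0.9. With E the 'rain-predicted' result, P(E|H) = 0.87 and P(E|¬H) = 0.11.
P(E) = 0.87·0.1 + 0.11·0.9 = 0.087000 + 0.099000 = 0.18600.
By Bayes' theorem, P(H|E) = 0.087000 / 0.18600 = 0.468.

P(H | E) ≈ 0.468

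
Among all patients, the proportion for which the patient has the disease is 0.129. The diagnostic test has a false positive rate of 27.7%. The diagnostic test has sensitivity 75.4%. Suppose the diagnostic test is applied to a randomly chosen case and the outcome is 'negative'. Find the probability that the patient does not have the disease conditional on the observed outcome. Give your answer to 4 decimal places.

Let H be the event that the patient has the disease. P(H) = 0.129, so P(¬H) = 0.871. With E the 'negative' result, P(E|H) = 0.246 and P(E|¬H) = 0.723.
P(E) = 0.246·0.129 + 0.723·0.871 = 0.031734 + 0.62973 = 0.66147.
By Bayes' theorem, P(H|E) = 0.031734 / 0.66147 = 0.0480. Hence P(¬H|E) = 1 − 0.0480 = 0.9520.

P(¬H | E) ≈ 0.9520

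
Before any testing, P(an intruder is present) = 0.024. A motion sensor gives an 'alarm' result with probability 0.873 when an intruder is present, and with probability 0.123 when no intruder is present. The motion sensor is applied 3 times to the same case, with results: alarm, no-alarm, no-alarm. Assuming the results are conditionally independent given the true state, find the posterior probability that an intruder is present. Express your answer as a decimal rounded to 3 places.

Posterior P(H) ≈ 0.004

Let H be the event that an intruder is present; start with P(H) = 0.024. P('alarm'|H) = 0.873, P('alarm'|¬H) = 0.123.
Update on result 1 ('alarm'): P(H) ← 0.873·0.0240 / (0.873·0.0240 + 0.123·0.9760) = 0.020952/0.14100 = 0.1486.
Update on result 2 ('no-alarm'): P(H) ← 0.127·0.1486 / (0.127·0.1486 + 0.877·0.8514) = 0.018872/0.76555 = 0.0247.
Update on result 3 ('no-alarm'): P(H) ← 0.127·0.0247 / (0.127·0.0247 + 0.877·0.9753) = 0.0031307/0.85851 = 0.0036.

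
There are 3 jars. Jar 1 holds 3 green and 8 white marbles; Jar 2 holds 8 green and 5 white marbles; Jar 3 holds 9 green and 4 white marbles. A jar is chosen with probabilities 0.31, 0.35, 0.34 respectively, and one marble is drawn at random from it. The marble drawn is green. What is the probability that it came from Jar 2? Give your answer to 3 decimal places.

Posterior probability ≈ 0.402

P(green|Jar 1) = 0.2727; P(green|Jar 2) = 0.6154; P(green|Jar 3) = 0.6923.
Prior × likelihood for each source: 0.31·0.2727=0.08455, 0.35·0.6154=0.2154, 0.34·0.6923=0.2354. Summing gives P(green) = 0.53531.
P(Jar 2 | green) = 0.2154 / 0.53531 = 0.402.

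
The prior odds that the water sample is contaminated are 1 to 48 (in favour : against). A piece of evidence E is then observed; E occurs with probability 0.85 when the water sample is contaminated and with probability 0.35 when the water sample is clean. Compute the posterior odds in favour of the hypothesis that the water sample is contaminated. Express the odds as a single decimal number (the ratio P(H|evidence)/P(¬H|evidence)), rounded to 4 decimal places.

Prior odds = 1/48 = 0.020833.
Likelihood ratio for E = 0.85/0.35 = 2.4286.
Posterior odds = prior odds × LR = 0.050595.

Posterior odds ≈ 0.0506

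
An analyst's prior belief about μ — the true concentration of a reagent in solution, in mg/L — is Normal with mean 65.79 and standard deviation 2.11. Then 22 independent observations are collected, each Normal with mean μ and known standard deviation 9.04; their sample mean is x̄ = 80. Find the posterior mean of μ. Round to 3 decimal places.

With known σ, the Normal prior is conjugate. Weight on the data is w = (n/σ²)/(n/σ² + 1/τ₀²) = 0.269207/(0.269207+0.224613) = 0.54515.
Posterior mean = w·x̄ + (1−w)·μ₀ = 0.54515·80 + 0.45485·65.79 = 73.537.

Posterior mean ≈ 73.537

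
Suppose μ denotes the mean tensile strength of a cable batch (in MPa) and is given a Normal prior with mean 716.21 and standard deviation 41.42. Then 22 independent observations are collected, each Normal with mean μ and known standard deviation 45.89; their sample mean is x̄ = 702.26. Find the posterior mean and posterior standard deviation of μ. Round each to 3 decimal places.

With known σ, the Normal prior is conjugate. Weight on the data is w = (n/σ²)/(n/σ² + 1/τ₀²) = 0.0104469/(0.0104469+0.00058288) = 0.94715.
Posterior mean = w·x̄ + (1−w)·μ₀ = 0.94715·702.26 + 0.052846·716.21 = 702.997. Posterior variance = 1/(0.0104469+0.00058288) = 90.6638, so SD = 9.522.

Posterior mean ≈ 702.997; posterior SD ≈ 9.522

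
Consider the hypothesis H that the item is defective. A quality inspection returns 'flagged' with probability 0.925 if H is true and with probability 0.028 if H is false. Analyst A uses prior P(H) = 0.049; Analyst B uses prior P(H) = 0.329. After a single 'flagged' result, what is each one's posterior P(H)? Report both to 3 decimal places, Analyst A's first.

P('+'|H) = 0.925, P('+'|¬H) = 0.028.
Analyst A: numerator 0.925·0.049 = 0.045325; evidence = 0.045325+0.028·0.951 = 0.071953; posterior = 0.630.
Analyst B: numerator 0.925·0.329 = 0.30433; evidence = 0.30433+0.028·0.671 = 0.32311; posterior = 0.942.

Analyst A: 0.630; Analyst B: 0.942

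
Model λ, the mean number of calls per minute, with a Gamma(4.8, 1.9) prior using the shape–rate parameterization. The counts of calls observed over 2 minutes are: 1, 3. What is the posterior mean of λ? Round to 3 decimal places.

The Poisson likelihood adds the total count to the shape and the number of exposure periods to the rate. Here ∑xᵢ = 4 and n = 2, so shape 4.8→8.8 and rate 1.9→3.9.
Posterior mean = shape/rate = 8.8/3.9 = 2.256.

Posterior mean ≈ 2.256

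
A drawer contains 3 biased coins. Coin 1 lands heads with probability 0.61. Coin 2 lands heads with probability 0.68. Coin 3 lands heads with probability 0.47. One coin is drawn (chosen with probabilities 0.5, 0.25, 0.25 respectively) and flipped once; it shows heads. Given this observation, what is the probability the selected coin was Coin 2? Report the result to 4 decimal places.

P(heads|C1) = 0.61; P(heads|C2) = 0.68; P(heads|C3) = 0.47.
Prior × likelihood for each source: 0.5·0.61=0.3050, 0.25·0.68=0.1700, 0.25·0.47=0.1175. Summing gives P(heads) = 0.59250.
P(Coin 2 | heads) = 0.1700 / 0.59250 = 0.2869.

Posterior probability ≈ 0.2869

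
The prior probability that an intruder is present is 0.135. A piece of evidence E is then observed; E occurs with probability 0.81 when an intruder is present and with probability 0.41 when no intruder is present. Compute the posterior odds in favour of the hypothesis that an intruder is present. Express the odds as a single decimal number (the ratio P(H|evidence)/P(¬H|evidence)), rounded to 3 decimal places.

Posterior odds ≈ 0.308

Prior odds = 0.135/(1−0.135) = 0.15607.
Likelihood ratio for E = 0.81/0.41 = 1.9756.
Posterior odds = prior odds × LR = 0.30833.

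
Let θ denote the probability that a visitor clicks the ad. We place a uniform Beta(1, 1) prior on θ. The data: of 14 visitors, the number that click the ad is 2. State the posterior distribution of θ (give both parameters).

Posterior: Beta(3, 13)

Observing 2 successes and 12 failures updates Beta(1, 1) by adding the success and failure counts to the two shape parameters: α = 1+2 = 3, β = 1+12 = 13.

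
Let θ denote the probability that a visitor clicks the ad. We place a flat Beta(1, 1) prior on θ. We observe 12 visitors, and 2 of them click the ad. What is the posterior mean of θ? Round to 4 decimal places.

Observing 2 successes and 10 failures updates Beta(1, 1) by adding the success and failure counts to the two shape parameters: α = 1+2 = 3, β = 1+10 = 11.
Posterior mean = α/(α+β) = 3/14 = 0.2143.

Posterior mean ≈ 0.2143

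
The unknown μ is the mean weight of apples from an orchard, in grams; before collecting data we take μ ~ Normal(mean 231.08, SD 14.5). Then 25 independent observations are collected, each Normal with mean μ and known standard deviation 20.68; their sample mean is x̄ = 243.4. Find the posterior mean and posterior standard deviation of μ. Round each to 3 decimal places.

Posterior mean ≈ 242.473; posterior SD ≈ 3.977

Prior precision 1/τ₀² = 1/14.5² = 0.00475624; data precision n/σ² = 25/20.68² = 0.0584573.
Posterior precision = 0.00475624 + 0.0584573 = 0.0632136, giving posterior SD = 1/√0.0632136 = 3.977.
Posterior mean = (0.00475624·231.08 + 0.0584573·243.4) / 0.0632136 = 242.473.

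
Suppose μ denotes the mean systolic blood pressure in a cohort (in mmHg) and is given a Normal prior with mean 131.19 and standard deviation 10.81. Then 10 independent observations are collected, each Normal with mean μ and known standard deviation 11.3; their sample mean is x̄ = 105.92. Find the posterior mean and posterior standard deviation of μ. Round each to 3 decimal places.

Prior precision 1/τ₀² = 1/10.81² = 0.00855753; data precision n/σ² = 10/11.3² = 0.0783147.
Posterior precision = 0.00855753 + 0.0783147 = 0.0868722, giving posterior SD = 1/√0.0868722 = 3.393.
Posterior mean = (0.00855753·131.19 + 0.0783147·105.92) / 0.0868722 = 108.409.

Posterior mean ≈ 108.409; posterior SD ≈ 3.393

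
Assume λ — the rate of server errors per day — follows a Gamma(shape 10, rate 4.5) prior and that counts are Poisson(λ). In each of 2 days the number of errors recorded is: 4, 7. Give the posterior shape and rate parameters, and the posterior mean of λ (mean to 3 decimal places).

The Poisson likelihood adds the total count to the shape and the number of exposure periods to the rate. Here ∑xᵢ = 11 and n = 2, so shape 10→21 and rate 4.5→6.5.
Posterior mean = shape/rate = 21/6.5 = 3.231.

Posterior: Gamma(shape=21, rate=6.5); mean ≈ 3.231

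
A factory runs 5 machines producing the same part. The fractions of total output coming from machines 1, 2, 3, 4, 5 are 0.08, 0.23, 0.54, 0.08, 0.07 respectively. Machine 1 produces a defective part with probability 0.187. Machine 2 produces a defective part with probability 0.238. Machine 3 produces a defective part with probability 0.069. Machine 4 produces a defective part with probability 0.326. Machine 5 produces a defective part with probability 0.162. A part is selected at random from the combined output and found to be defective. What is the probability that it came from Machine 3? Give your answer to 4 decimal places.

Posterior probability ≈ 0.2581

P(defective|M1) = 0.187; P(defective|M2) = 0.238; P(defective|M3) = 0.069; P(defective|M4) = 0.326; P(defective|M5) = 0.162.
Prior × likelihood for each source: 0.08·0.187=0.01496, 0.23·0.238=0.05474, 0.54·0.069=0.03726, 0.08·0.326=0.02608, 0.07·0.162=0.01134. Summing gives P(defective) = 0.14438.
P(Machine 3 | defective) = 0.03726 / 0.14438 = 0.2581.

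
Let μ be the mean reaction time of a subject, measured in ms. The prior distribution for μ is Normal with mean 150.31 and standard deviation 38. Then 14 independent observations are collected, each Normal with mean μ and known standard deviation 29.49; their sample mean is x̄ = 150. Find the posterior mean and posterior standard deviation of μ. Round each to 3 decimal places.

Posterior mean ≈ 150.013; posterior SD ≈ 7.717

Prior precision 1/τ₀² = 1/38² = 0.00069252; data precision n/σ² = 14/29.49² = 0.0160982.
Posterior precision = 0.00069252 + 0.0160982 = 0.0167908, giving posterior SD = 1/√0.0167908 = 7.717.
Posterior mean = (0.00069252·150.31 + 0.0160982·150) / 0.0167908 = 150.013.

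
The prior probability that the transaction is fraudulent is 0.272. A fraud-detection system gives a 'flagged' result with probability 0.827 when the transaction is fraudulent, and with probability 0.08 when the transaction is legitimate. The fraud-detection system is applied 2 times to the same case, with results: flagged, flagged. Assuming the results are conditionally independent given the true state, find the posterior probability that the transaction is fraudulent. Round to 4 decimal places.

Posterior P(H) ≈ 0.9756

Let H be the event that the transaction is fraudulent; start with P(H) = 0.272. P('flagged'|H) = 0.827, P('flagged'|¬H) = 0.08.
Update on result 1 ('flagged'): P(H) ← 0.827·0.2720 / (0.827·0.2720 + 0.08·0.7280) = 0.22494/0.28318 = 0.7943.
Update on result 2 ('flagged'): P(H) ← 0.827·0.7943 / (0.827·0.7943 + 0.08·0.2057) = 0.65692/0.67337 = 0.9756.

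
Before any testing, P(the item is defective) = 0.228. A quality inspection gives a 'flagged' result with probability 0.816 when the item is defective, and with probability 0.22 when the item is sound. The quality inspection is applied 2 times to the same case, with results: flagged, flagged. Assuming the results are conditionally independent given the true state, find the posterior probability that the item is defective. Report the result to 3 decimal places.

Posterior P(H) ≈ 0.802

Let H be the event that the item is defective; start with P(H) = 0.228. P('flagged'|H) = 0.816, P('flagged'|¬H) = 0.22.
Update on result 1 ('flagged'): P(H) ← 0.816·0.2280 / (0.816·0.2280 + 0.22·0.7720) = 0.18605/0.35589 = 0.5228.
Update on result 2 ('flagged'): P(H) ← 0.816·0.5228 / (0.816·0.5228 + 0.22·0.4772) = 0.42658/0.53157 = 0.8025.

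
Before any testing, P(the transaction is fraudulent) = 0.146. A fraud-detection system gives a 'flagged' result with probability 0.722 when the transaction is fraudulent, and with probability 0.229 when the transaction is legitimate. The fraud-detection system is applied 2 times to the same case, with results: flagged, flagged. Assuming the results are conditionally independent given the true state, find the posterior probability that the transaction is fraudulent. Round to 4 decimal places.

Posterior P(H) ≈ 0.6295

With H the event that the transaction is fraudulent, the joint likelihood of the observed sequence is P(data|H) = 0.722·0.722 = 0.52128 and P(data|¬H) = 0.229·0.229 = 0.052441.
Bayes: P(H|data) = 0.146·0.52128 / (0.146·0.52128 + 0.854·0.052441) = 0.076107/0.12089 = 0.6295.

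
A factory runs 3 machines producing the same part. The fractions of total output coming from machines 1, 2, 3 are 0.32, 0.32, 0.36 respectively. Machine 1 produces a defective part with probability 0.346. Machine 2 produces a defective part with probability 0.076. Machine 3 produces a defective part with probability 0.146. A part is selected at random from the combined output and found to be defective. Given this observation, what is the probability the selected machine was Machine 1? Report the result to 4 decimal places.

Posterior probability ≈ 0.5902

P(defective|M1) = 0.346; P(defective|M2) = 0.076; P(defective|M3) = 0.146.
Prior × likelihood for each source: 0.32·0.346=0.1107, 0.32·0.076=0.02432, 0.36·0.146=0.05256. Summing gives P(defective) = 0.18760.
P(Machine 1 | defective) = 0.1107 / 0.18760 = 0.5902.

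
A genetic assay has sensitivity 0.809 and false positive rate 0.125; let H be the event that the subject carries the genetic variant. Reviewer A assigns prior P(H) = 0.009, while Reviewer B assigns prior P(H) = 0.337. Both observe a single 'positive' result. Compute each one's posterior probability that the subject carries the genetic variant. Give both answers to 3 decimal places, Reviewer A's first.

P('+'|H) = 0.809, P('+'|¬H) = 0.125.
Reviewer A: numerator 0.809·0.009 = 0.0072810; evidence = 0.0072810+0.125·0.991 = 0.13116; posterior = 0.056.
Reviewer B: numerator 0.809·0.337 = 0.27263; evidence = 0.27263+0.125·0.663 = 0.35551; posterior = 0.767.

Reviewer A: 0.056; Reviewer B: 0.767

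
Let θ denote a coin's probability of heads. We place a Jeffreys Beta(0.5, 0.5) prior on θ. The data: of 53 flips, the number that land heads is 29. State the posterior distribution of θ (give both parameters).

The binomial likelihood is conjugate to the Beta prior: with 29 successes and 24 failures, the posterior is Beta(0.5+29, 0.5+24) = Beta(29.5, 24.5).

Posterior: Beta(29.5, 24.5)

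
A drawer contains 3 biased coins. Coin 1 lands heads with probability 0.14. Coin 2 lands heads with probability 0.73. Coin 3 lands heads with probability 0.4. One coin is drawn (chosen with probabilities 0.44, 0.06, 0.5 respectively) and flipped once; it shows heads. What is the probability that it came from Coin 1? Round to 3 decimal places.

Posterior probability ≈ 0.202

P(heads|C1) = 0.14; P(heads|C2) = 0.73; P(heads|C3) = 0.4.
Prior × likelihood for each source: 0.44·0.14=0.06160, 0.06·0.73=0.04380, 0.5·0.4=0.2000. Summing gives P(heads) = 0.30540.
P(Coin 1 | heads) = 0.06160 / 0.30540 = 0.202.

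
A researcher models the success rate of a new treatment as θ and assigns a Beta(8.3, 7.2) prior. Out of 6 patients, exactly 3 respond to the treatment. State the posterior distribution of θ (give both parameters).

Posterior: Beta(11.3, 10.2)

The binomial likelihood is conjugate to the Beta prior: with 3 successes and 3 failures, the posterior is Beta(8.3+3, 7.2+3) = Beta(11.3, 10.2).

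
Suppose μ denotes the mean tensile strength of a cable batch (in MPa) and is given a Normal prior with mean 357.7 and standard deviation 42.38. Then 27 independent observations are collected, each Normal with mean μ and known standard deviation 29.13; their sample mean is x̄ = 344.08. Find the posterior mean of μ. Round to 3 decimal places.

Posterior mean ≈ 344.314

Prior precision 1/τ₀² = 1/42.38² = 0.00055677; data precision n/σ² = 27/29.13² = 0.0318187.
Posterior precision = 0.00055677 + 0.0318187 = 0.0323755.
Posterior mean = (0.00055677·357.7 + 0.0318187·344.08) / 0.0323755 = 344.314.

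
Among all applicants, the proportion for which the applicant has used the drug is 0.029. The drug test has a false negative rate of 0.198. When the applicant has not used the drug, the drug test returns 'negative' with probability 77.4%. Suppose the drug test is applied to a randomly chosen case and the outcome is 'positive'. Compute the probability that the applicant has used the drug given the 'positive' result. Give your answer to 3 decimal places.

P(H | E) ≈ 0.096

Let H be the event that the applicant has used the drug. P(H) = 0.029, so P(¬H) = 0.971. With E the 'positive' result, P(E|H) = 0.802 and P(E|¬H) = 0.226.
P(E) = 0.802·0.029 + 0.226·0.971 = 0.023258 + 0.21945 = 0.24270.
By Bayes' theorem, P(H|E) = 0.023258 / 0.24270 = 0.096.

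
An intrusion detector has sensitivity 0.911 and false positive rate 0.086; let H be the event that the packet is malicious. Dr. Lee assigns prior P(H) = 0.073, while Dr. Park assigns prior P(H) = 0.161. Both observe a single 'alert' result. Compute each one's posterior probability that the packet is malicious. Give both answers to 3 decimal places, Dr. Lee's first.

The likelihood ratio for an 'alert' result is 0.911/0.086 = 10.593.
Dr. Lee: prior odds 0.073/0.927 = 0.078749; posterior odds 0.83419; posterior probability 0.455.
Dr. Park: prior odds 0.161/0.839 = 0.19190; posterior odds 2.0327; posterior probability 0.670.

Dr. Lee: 0.455; Dr. Park: 0.670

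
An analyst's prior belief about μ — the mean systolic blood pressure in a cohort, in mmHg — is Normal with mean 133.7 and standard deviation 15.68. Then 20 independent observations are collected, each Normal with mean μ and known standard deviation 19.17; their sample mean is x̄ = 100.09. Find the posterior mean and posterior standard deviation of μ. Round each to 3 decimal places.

Posterior mean ≈ 102.427; posterior SD ≈ 4.135

Prior precision 1/τ₀² = 1/15.68² = 0.00406732; data precision n/σ² = 20/19.17² = 0.0544234.
Posterior precision = 0.00406732 + 0.0544234 = 0.0584907, giving posterior SD = 1/√0.0584907 = 4.135.
Posterior mean = (0.00406732·133.7 + 0.0544234·100.09) / 0.0584907 = 102.427.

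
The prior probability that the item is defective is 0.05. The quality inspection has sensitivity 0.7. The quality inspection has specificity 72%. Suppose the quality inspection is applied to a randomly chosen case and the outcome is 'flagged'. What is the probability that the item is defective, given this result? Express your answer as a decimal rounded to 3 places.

Let H be the event that the item is defective. P(H) = 0.05, so P(¬H) = 0.95. With E the 'flagged' result, P(E|H) = 0.7 and P(E|¬H) = 0.28.
P(E) = 0.7·0.05 + 0.28·0.95 = 0.035000 + 0.26600 = 0.30100.
By Bayes' theorem, P(H|E) = 0.035000 / 0.30100 = 0.116.

P(H | E) ≈ 0.116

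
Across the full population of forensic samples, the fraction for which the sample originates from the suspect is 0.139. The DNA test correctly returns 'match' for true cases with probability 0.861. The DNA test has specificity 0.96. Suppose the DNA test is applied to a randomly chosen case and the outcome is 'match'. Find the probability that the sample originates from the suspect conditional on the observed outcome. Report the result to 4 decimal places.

P(H | E) ≈ 0.7765

Write H for 'the sample originates from the suspect'. Prior odds H:¬H = 0.139/0.861 = 0.16144. For the 'match' outcome, the likelihood ratio is 0.861/0.04 = 21.525.
Posterior odds = 0.16144 × 21.525 = 3.4750, so P(H|E) = 3.4750/(1+3.4750) = 0.7765.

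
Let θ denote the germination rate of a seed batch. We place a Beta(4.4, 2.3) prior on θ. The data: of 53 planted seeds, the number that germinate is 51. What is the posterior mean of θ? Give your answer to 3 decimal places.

Observing 51 successes and 2 failures updates Beta(4.4, 2.3) by adding the success and failure counts to the two shape parameters: α = 4.4+51 = 55.4, β = 2.3+2 = 4.3.
Posterior mean = α/(α+β) = 55.4/59.7 = 0.928.

Posterior mean ≈ 0.928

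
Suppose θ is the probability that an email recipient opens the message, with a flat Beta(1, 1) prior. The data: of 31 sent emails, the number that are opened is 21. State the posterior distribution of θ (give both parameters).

Posterior: Beta(22, 11)

The binomial likelihood is conjugate to the Beta prior: with 21 successes and 10 failures, the posterior is Beta(1+21, 1+10) = Beta(22, 11).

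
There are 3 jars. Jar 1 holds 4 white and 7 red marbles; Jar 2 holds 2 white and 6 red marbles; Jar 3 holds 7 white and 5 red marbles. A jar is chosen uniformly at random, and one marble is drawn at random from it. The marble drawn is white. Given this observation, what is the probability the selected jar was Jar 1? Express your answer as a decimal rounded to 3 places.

Tabulate prior·likelihood by source: [1] prior 0.333333, lik 0.3636, product 0.1212; [2] prior 0.333333, lik 0.25, product 0.08333; [3] prior 0.333333, lik 0.5833, product 0.1944.
Normalizing constant = 0.39899; the posterior for Jar 1 is its product over the sum, 0.1212/0.39899 = 0.304.

Posterior probability ≈ 0.304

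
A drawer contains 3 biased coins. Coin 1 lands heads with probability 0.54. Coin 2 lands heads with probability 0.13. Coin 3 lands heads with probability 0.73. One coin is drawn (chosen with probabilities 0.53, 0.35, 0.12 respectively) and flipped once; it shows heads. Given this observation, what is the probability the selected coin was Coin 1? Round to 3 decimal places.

Posterior probability ≈ 0.683

Tabulate prior·likelihood by source: [1] prior 0.53, lik 0.54, product 0.2862; [2] prior 0.35, lik 0.13, product 0.04550; [3] prior 0.12, lik 0.73, product 0.08760.
Normalizing constant = 0.41930; the posterior for Coin 1 is its product over the sum, 0.2862/0.41930 = 0.683.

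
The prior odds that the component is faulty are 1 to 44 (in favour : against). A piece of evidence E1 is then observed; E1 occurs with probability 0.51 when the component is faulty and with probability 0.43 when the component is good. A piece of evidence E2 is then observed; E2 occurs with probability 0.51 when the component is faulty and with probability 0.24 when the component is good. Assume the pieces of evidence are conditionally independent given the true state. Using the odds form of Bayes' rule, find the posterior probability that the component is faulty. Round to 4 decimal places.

Prior odds = 1/44 = 0.022727. In log-odds, ln(0.022727) = -3.7842.
Add log likelihood ratios: ln(1.1860) + ln(2.1250) = 0.92440.
Posterior log-odds = -2.8598, so posterior odds = exp(-2.8598) = 0.057281. Converting, P(H|E) = 0.057281/1.0573 = 0.0542.

Posterior probability ≈ 0.0542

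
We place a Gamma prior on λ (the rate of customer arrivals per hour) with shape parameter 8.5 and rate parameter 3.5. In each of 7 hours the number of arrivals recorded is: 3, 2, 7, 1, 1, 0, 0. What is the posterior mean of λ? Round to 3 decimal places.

Posterior mean ≈ 2.143

The Poisson likelihood adds the total count to the shape and the number of exposure periods to the rate. Here ∑xᵢ = 14 and n = 7, so shape 8.5→22.5 and rate 3.5→10.5.
Posterior mean = shape/rate = 22.5/10.5 = 2.143.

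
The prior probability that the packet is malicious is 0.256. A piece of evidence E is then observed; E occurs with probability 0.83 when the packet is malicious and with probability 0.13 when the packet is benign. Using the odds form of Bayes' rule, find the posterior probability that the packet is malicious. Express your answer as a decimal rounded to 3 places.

Prior odds = 0.256/(1−0.256) = 0.34409. In log-odds, ln(0.34409) = -1.0669.
Add log likelihood ratio: ln(6.3846) = 1.8539.
Posterior log-odds = 0.78703, so posterior odds = exp(0.78703) = 2.1969. Converting, P(H|E) = 2.1969/3.1969 = 0.687.

Posterior probability ≈ 0.687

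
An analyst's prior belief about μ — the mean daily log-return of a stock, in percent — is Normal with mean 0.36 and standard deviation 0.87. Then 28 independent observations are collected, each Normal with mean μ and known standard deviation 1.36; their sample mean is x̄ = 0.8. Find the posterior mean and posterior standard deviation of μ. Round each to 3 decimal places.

Prior precision 1/τ₀² = 1/0.87² = 1.32118; data precision n/σ² = 28/1.36² = 15.1384.
Posterior precision = 1.32118 + 15.1384 = 16.4596, giving posterior SD = 1/√16.4596 = 0.246.
Posterior mean = (1.32118·0.36 + 15.1384·0.8) / 16.4596 = 0.765.

Posterior mean ≈ 0.765; posterior SD ≈ 0.246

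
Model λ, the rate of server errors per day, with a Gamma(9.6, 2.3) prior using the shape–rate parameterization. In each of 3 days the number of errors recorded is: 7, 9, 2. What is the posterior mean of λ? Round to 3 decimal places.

The Poisson likelihood adds the total count to the shape and the number of exposure periods to the rate. Here ∑xᵢ = 18 and n = 3, so shape 9.6→27.6 and rate 2.3→5.3.
E[λ | data] = 27.6/5.3 = 5.208.

Posterior mean ≈ 5.208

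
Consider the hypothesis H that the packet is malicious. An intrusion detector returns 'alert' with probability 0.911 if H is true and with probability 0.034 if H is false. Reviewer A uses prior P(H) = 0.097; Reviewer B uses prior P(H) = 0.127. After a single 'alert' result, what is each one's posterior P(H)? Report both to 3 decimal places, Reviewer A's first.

Reviewer A: 0.742; Reviewer B: 0.796

The likelihood ratio for an 'alert' result is 0.911/0.034 = 26.794.
Reviewer A: prior odds 0.097/0.903 = 0.10742; posterior odds 2.8782; posterior probability 0.742.
Reviewer B: prior odds 0.127/0.873 = 0.14548; posterior odds 3.8979; posterior probability 0.796.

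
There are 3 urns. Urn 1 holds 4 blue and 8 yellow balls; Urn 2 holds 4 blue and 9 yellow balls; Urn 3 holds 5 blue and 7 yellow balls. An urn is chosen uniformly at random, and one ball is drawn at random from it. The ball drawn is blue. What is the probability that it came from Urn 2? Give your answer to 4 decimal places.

Tabulate prior·likelihood by source: [1] prior 0.333333, lik 0.3333, product 0.1111; [2] prior 0.333333, lik 0.3077, product 0.1026; [3] prior 0.333333, lik 0.4167, product 0.1389.
Normalizing constant = 0.35256; the posterior for Urn 2 is its product over the sum, 0.1026/0.35256 = 0.2909.

Posterior probability ≈ 0.2909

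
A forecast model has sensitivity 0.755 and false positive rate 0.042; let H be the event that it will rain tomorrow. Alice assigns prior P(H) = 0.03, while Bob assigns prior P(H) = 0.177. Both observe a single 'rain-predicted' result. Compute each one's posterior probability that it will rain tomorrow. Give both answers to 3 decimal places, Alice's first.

The likelihood ratio for a 'rain-predicted' result is 0.755/0.042 = 17.976.
Alice: prior odds 0.03/0.97 = 0.030928; posterior odds 0.55596; posterior probability 0.357.
Bob: prior odds 0.177/0.823 = 0.21507; posterior odds 3.8661; posterior probability 0.794.

Alice: 0.357; Bob: 0.794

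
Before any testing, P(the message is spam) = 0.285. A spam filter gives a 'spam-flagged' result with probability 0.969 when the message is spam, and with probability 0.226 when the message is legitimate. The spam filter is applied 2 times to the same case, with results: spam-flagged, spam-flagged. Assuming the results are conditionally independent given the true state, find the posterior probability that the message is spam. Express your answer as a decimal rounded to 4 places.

Posterior P(H) ≈ 0.8799

Let H be the event that the message is spam; start with P(H) = 0.285. P('spam-flagged'|H) = 0.969, P('spam-flagged'|¬H) = 0.226.
Update on result 1 ('spam-flagged'): P(H) ← 0.969·0.2850 / (0.969·0.2850 + 0.226·0.7150) = 0.27616/0.43776 = 0.6309.
Update on result 2 ('spam-flagged'): P(H) ← 0.969·0.6309 / (0.969·0.6309 + 0.226·0.3691) = 0.61131/0.69473 = 0.8799.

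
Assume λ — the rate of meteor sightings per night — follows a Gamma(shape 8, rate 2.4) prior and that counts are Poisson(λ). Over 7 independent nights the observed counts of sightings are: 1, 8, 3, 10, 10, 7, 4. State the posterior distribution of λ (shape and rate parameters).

Posterior: Gamma(shape=51, rate=9.4)

Total count ∑xᵢ = 43 over n = 7 nights.
Gamma is conjugate to the Poisson likelihood: posterior is Gamma(shape = 8+43 = 51, rate = 2.4+7 = 9.4).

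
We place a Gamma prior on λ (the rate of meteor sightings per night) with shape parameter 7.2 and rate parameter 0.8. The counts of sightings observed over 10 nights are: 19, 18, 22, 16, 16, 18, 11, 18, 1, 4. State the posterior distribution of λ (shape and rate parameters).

Posterior: Gamma(shape=150.2, rate=10.8)

Total count ∑xᵢ = 143 over n = 10 nights.
Gamma is conjugate to the Poisson likelihood: posterior is Gamma(shape = 7.2+143 = 150.2, rate = 0.8+10 = 10.8).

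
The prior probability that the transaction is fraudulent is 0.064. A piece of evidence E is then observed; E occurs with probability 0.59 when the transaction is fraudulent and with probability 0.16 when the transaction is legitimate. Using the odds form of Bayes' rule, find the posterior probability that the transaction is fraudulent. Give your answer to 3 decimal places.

Prior odds = 0.064/(1−0.064) = 0.068376. In log-odds, ln(0.068376) = -2.6827.
Add log likelihood ratio: ln(3.6875) = 1.3049.
Posterior log-odds = -1.3778, so posterior odds = exp(-1.3778) = 0.25214. Converting, P(H|E) = 0.25214/1.2521 = 0.201.

Posterior probability ≈ 0.201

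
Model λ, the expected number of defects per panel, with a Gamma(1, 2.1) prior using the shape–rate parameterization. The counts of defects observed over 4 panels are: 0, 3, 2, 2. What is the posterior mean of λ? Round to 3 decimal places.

Total count ∑xᵢ = 7 over n = 4 panels.
Gamma is conjugate to the Poisson likelihood: posterior is Gamma(shape = 1+7 = 8, rate = 2.1+4 = 6.1).
Posterior mean = shape/rate = 8/6.1 = 1.311.

Posterior mean ≈ 1.311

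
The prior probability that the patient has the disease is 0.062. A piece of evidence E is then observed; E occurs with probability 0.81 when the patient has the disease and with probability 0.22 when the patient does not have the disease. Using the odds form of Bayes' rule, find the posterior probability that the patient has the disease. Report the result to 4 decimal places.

Posterior probability ≈ 0.1957

Prior odds = 0.062/(1−0.062) = 0.066098.
Likelihood ratio for E = 0.81/0.22 = 3.6818.
Posterior odds = prior odds × LR = 0.24336.
Posterior probability = odds/(1+odds) = 0.24336/1.2434 = 0.1957.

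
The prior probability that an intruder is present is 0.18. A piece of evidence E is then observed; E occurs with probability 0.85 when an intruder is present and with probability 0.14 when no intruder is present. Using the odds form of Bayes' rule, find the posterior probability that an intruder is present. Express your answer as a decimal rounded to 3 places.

Prior odds = 0.18/(1−0.18) = 0.21951. In log-odds, ln(0.21951) = -1.5163.
Add log likelihood ratio: ln(6.0714) = 1.8036.
Posterior log-odds = 0.28725, so posterior odds = exp(0.28725) = 1.3328. Converting, P(H|E) = 1.3328/2.3328 = 0.571.

Posterior probability ≈ 0.571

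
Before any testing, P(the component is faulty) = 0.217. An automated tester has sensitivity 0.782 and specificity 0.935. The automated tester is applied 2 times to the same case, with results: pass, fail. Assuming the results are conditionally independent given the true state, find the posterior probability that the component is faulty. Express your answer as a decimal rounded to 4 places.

Posterior P(H) ≈ 0.4374

With H the event that the component is faulty, the joint likelihood of the observed sequence is P(data|H) = 0.218·0.782 = 0.17048 and P(data|¬H) = 0.935·0.065 = 0.060775.
Bayes: P(H|data) = 0.217·0.17048 / (0.217·0.17048 + 0.783·0.060775) = 0.036993/0.084580 = 0.4374.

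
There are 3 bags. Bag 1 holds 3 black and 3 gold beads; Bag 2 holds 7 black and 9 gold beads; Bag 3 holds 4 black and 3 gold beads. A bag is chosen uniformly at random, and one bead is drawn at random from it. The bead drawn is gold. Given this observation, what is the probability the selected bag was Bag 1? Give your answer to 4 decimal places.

P(gold|Bag 1) = 0.5; P(gold|Bag 2) = 0.5625; P(gold|Bag 3) = 0.4286.
Prior × likelihood for each source: 0.333333·0.5=0.1667, 0.333333·0.5625=0.1875, 0.333333·0.4286=0.1429. Summing gives P(gold) = 0.49702.
P(Bag 1 | gold) = 0.1667 / 0.49702 = 0.3353.

Posterior probability ≈ 0.3353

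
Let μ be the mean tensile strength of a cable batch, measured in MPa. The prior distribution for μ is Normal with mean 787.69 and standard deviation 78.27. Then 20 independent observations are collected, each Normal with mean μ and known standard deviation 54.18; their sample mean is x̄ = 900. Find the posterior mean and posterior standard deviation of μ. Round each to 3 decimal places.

Prior precision 1/τ₀² = 1/78.27² = 0.00016323; data precision n/σ² = 20/54.18² = 0.00681321.
Posterior precision = 0.00016323 + 0.00681321 = 0.00697645, giving posterior SD = 1/√0.00697645 = 11.972.
Posterior mean = (0.00016323·787.69 + 0.00681321·900) / 0.00697645 = 897.372.

Posterior mean ≈ 897.372; posterior SD ≈ 11.972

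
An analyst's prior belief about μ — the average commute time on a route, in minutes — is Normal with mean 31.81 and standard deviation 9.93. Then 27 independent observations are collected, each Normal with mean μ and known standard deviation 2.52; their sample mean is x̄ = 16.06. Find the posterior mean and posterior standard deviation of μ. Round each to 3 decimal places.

Posterior mean ≈ 16.097; posterior SD ≈ 0.484

Prior precision 1/τ₀² = 1/9.93² = 0.0101415; data precision n/σ² = 27/2.52² = 4.25170.
Posterior precision = 0.0101415 + 4.25170 = 4.26184, giving posterior SD = 1/√4.26184 = 0.484.
Posterior mean = (0.0101415·31.81 + 4.25170·16.06) / 4.26184 = 16.097.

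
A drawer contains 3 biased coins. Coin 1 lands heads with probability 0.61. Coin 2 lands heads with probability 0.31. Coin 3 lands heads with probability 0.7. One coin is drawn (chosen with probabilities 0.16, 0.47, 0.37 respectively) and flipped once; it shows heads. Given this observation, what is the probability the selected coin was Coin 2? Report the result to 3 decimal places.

P(heads|C1) = 0.61; P(heads|C2) = 0.31; P(heads|C3) = 0.7.
Prior × likelihood for each source: 0.16·0.61=0.09760, 0.47·0.31=0.1457, 0.37·0.7=0.2590. Summing gives P(heads) = 0.50230.
P(Coin 2 | heads) = 0.1457 / 0.50230 = 0.290.

Posterior probability ≈ 0.290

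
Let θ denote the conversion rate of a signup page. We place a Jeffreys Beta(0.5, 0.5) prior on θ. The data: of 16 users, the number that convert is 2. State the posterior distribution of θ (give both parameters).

Observing 2 successes and 14 failures updates Beta(0.5, 0.5) by adding the success and failure counts to the two shape parameters: α = 0.5+2 = 2.5, β = 0.5+14 = 14.5.

Posterior: Beta(2.5, 14.5)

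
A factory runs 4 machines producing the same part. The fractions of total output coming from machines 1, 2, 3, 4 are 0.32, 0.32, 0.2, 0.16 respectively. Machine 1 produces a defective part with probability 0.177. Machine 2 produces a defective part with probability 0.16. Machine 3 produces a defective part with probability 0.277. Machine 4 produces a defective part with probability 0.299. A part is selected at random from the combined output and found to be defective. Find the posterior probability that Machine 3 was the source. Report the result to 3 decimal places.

Tabulate prior·likelihood by source: [1] prior 0.32, lik 0.177, product 0.05664; [2] prior 0.32, lik 0.16, product 0.05120; [3] prior 0.2, lik 0.277, product 0.05540; [4] prior 0.16, lik 0.299, product 0.04784.
Normalizing constant = 0.21108; the posterior for Machine 3 is its product over the sum, 0.05540/0.21108 = 0.262.

Posterior probability ≈ 0.262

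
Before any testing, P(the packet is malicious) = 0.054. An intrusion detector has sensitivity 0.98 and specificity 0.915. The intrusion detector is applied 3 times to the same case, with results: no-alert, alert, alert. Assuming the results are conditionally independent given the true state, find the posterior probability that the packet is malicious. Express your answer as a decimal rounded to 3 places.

Let H be the event that the packet is malicious; start with P(H) = 0.054. P('alert'|H) = 0.98, P('alert'|¬H) = 0.085.
Update on result 1 ('no-alert'): P(H) ← 0.02·0.0540 / (0.02·0.0540 + 0.915·0.9460) = 0.0010800/0.86667 = 0.0012.
Update on result 2 ('alert'): P(H) ← 0.98·0.0012 / (0.98·0.0012 + 0.085·0.9988) = 0.0012212/0.086115 = 0.0142.
Update on result 3 ('alert'): P(H) ← 0.98·0.0142 / (0.98·0.0142 + 0.085·0.9858) = 0.013898/0.097692 = 0.1423.

Posterior P(H) ≈ 0.142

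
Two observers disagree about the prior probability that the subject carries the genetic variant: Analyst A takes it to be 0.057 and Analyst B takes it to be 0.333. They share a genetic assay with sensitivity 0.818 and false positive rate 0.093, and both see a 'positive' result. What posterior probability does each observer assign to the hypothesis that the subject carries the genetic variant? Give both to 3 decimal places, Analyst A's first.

Analyst A: 0.347; Analyst B: 0.815

The likelihood ratio for a 'positive' result is 0.818/0.093 = 8.7957.
Analyst A: prior odds 0.057/0.943 = 0.060445; posterior odds 0.53166; posterior probability 0.347.
Analyst B: prior odds 0.333/0.667 = 0.49925; posterior odds 4.3913; posterior probability 0.815.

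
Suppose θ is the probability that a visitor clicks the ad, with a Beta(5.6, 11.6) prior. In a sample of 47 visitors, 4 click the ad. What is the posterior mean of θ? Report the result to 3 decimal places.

The binomial likelihood is conjugate to the Beta prior: with 4 successes and 43 failures, the posterior is Beta(5.6+4, 11.6+43) = Beta(9.6, 54.6).
E[θ | data] = 9.6/(9.6+54.6) = 0.150.

Posterior mean ≈ 0.150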